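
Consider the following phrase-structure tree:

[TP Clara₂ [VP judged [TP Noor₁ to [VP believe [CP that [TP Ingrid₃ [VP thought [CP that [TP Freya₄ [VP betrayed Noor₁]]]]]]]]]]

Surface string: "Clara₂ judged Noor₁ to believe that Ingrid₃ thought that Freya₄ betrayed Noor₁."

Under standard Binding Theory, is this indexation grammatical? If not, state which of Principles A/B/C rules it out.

Principle C

The two coindexed NPs are *Noor₁* (the higher occurrence) and *Noor₁* (the lower occurrence).
*Noor₁* (the lower occurrence) is an R-expression. Principle C requires it to be free everywhere.
*Noor₁* (the higher occurrence) c-commands it and carries the same index.
The R-expression is bound → Principle C violation.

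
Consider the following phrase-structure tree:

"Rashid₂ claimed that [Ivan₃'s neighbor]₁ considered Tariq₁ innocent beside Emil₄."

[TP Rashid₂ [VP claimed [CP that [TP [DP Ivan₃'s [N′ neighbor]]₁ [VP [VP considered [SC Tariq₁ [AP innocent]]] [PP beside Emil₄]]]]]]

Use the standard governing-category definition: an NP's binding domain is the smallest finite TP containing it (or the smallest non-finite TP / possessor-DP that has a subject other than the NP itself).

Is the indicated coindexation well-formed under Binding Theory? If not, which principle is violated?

The two coindexed NPs are *[Ivan₃'s neighbor]₁* and *Tariq₁*.
*Tariq₁* is an R-expression. Principle C requires it to be free everywhere.
*[Ivan₃'s neighbor]₁* c-commands it and carries the same index.
The R-expression is bound → Principle C violation.

Principle C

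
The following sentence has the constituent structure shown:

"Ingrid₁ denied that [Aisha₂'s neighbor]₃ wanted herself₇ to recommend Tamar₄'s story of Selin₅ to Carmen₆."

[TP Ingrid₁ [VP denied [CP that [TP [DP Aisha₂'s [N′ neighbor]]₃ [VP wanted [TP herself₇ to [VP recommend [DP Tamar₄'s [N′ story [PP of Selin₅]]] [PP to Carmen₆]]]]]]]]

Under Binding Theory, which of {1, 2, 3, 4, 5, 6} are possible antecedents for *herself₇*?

{3}

*herself* is an anaphor, so Principle A applies: it must be bound in its binding domain.
Binding domain of *herself₇*: the embedded TP, whose subject is [Aisha₂'s neighbor]₃.
*Ingrid₁* c-commands the anaphor but is outside its binding domain → cannot satisfy Principle A.
*Aisha₂* does not c-command the anaphor → cannot bind it.
*[Aisha₂'s neighbor]₃* c-commands the anaphor within its binding domain → licit binder.
*Tamar₄* does not c-command the anaphor → cannot bind it.
*Selin₅* does not c-command the anaphor → cannot bind it.
*Carmen₆* does not c-command the anaphor → cannot bind it.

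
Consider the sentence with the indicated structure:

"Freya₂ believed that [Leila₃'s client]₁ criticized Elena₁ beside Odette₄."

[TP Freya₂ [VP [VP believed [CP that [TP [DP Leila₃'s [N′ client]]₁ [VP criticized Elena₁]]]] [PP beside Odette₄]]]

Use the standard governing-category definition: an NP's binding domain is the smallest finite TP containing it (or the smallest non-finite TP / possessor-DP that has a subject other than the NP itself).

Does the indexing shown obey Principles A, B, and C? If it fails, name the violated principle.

Principle C

The two coindexed NPs are *[Leila₃'s client]₁* and *Elena₁*.
*Elena₁* is an R-expression. Principle C requires it to be free everywhere.
*[Leila₃'s client]₁* c-commands it and carries the same index.
The R-expression is bound → Principle C violation.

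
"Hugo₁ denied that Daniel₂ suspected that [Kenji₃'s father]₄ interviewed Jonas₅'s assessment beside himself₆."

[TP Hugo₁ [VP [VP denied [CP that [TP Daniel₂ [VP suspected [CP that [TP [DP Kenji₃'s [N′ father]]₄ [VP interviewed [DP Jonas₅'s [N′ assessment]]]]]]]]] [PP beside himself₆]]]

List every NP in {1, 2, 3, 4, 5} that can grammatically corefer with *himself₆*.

*himself* is an anaphor, so Principle A applies: it must be bound in its binding domain.
Binding domain of *himself₆*: the matrix TP, whose subject is Hugo₁.
*Hugo₁* c-commands the anaphor within its binding domain → licit binder.
*Daniel₂* does not c-command the anaphor → cannot bind it.
*Kenji₃* does not c-command the anaphor → cannot bind it.
*[Kenji₃'s father]₄* does not c-command the anaphor → cannot bind it.
*Jonas₅* does not c-command the anaphor → cannot bind it.

{1}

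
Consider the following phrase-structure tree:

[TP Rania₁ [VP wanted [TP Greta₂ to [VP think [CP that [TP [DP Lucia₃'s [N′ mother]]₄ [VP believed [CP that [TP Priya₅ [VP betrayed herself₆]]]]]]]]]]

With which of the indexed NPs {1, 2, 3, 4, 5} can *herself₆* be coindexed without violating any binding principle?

*herself* is an anaphor, so Principle A applies: it must be bound in its binding domain.
Binding domain of *herself₆*: the embedded TP, whose subject is Priya₅.
*Rania₁* c-commands the anaphor but is outside its binding domain → cannot satisfy Principle A.
*Greta₂* c-commands the anaphor but is outside its binding domain → cannot satisfy Principle A.
*Lucia₃* does not c-command the anaphor → cannot bind it.
*[Lucia₃'s mother]₄* c-commands the anaphor but is outside its binding domain → cannot satisfy Principle A.
*Priya₅* c-commands the anaphor within its binding domain → licit binder.

{5}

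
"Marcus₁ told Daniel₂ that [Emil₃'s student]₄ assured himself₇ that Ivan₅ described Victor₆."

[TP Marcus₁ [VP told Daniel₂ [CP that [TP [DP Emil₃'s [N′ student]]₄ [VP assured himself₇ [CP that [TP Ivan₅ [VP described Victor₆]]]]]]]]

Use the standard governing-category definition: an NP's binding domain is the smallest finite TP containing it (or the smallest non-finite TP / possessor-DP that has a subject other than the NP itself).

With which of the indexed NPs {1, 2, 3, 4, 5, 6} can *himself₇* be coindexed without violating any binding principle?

*himself* is an anaphor, so Principle A applies: it must be bound in its binding domain.
Binding domain of *himself₇*: the embedded TP, whose subject is [Emil₃'s student]₄.
*Marcus₁* c-commands the anaphor but is outside its binding domain → cannot satisfy Principle A.
*Daniel₂* c-commands the anaphor but is outside its binding domain → cannot satisfy Principle A.
*Emil₃* does not c-command the anaphor → cannot bind it.
*[Emil₃'s student]₄* c-commands the anaphor within its binding domain → licit binder.
*Ivan₅* does not c-command the anaphor → cannot bind it.
*Victor₆* does not c-command the anaphor → cannot bind it.

{4}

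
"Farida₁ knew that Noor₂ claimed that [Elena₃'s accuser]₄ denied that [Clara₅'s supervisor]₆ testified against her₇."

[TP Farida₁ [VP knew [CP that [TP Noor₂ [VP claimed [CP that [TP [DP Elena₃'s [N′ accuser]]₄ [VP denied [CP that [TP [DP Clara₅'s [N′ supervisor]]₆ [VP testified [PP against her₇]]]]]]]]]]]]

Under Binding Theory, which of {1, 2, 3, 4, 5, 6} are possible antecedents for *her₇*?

{1, 2, 3, 4, 5}

*her* is a pronoun, so Principle B applies: it must be free in its binding domain.
Binding domain of *her₇*: the embedded TP, whose subject is [Clara₅'s supervisor]₆.
*Farida₁* c-commands the pronoun but from outside its binding domain, and is not c-commanded by it → coindexation permitted.
*Noor₂* c-commands the pronoun but from outside its binding domain, and is not c-commanded by it → coindexation permitted.
*Elena₃* and the pronoun do not c-command one another → neither Principle B nor Principle C is at stake; coindexation permitted.
*[Elena₃'s accuser]₄* c-commands the pronoun but from outside its binding domain, and is not c-commanded by it → coindexation permitted.
*Clara₅* and the pronoun do not c-command one another → neither Principle B nor Principle C is at stake; coindexation permitted.
*[Clara₅'s supervisor]₆* c-commands the pronoun within its binding domain → coindexation would violate Principle B.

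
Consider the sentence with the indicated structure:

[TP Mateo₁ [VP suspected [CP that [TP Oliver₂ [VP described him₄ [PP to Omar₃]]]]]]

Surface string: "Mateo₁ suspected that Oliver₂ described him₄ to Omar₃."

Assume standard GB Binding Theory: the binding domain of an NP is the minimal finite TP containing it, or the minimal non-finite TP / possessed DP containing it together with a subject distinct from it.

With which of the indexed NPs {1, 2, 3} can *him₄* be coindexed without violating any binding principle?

*him* is a pronoun, so Principle B applies: it must be free in its binding domain.
Binding domain of *him₄*: the embedded TP, whose subject is Oliver₂.
*Mateo₁* c-commands the pronoun but from outside its binding domain, and is not c-commanded by it → coindexation permitted.
*Oliver₂* c-commands the pronoun within its binding domain → coindexation would violate Principle B.
*Omar₃*: the pronoun c-commands this R-expression → coindexation would violate Principle C on *Omar₃*.

{1}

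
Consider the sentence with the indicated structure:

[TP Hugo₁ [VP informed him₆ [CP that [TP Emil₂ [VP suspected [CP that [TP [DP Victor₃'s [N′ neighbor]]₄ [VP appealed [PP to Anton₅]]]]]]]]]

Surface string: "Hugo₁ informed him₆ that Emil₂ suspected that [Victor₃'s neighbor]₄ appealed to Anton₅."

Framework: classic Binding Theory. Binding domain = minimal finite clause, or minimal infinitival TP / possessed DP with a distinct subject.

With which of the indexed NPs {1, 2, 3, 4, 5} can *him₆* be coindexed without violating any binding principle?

none

*him* is a pronoun, so Principle B applies: it must be free in its binding domain.
Binding domain of *him₆*: the matrix TP, whose subject is Hugo₁.
*Hugo₁* c-commands the pronoun within its binding domain → coindexation would violate Principle B.
*Emil₂*: the pronoun c-commands this R-expression → coindexation would violate Principle C on *Emil₂*.
*Victor₃*: the pronoun c-commands this R-expression → coindexation would violate Principle C on *Victor₃*.
*[Victor₃'s neighbor]₄*: the pronoun c-commands this R-expression → coindexation would violate Principle C on *[Victor₃'s neighbor]₄*.
*Anton₅*: the pronoun c-commands this R-expression → coindexation would violate Principle C on *Anton₅*.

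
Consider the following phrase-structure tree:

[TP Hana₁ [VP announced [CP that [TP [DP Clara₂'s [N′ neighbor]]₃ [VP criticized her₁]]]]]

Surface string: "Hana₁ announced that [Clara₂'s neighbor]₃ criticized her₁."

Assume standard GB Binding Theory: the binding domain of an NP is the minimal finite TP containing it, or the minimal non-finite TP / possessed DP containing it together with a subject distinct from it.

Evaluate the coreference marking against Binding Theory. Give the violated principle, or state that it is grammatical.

grammatical

The two coindexed NPs are *Hana₁* and *her₁*.
*her₁* is a pronoun; its binding domain is the embedded TP, whose subject is [Clara₂'s neighbor]₃. Within that domain it is c-commanded only by *[Clara₂'s neighbor]₃*, which carries a different index — the pronoun is free locally, so Principle B holds.
*Hana₁* is an R-expression; *her₁* does not c-command it, and no other NP shares its index, so Principle C is satisfied.
All principles are respected.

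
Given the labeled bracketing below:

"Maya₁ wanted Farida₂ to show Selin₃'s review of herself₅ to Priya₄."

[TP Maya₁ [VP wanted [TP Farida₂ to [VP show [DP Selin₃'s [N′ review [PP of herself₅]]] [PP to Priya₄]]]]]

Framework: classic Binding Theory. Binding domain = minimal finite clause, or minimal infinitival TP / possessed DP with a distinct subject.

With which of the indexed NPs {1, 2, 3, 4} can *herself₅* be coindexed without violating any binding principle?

{3}

*herself* is an anaphor, so Principle A applies: it must be bound in its binding domain.
Binding domain of *herself₅*: the possessed DP, whose subject is Selin₃.
*Maya₁* c-commands the anaphor but is outside its binding domain → cannot satisfy Principle A.
*Farida₂* c-commands the anaphor but is outside its binding domain → cannot satisfy Principle A.
*Selin₃* c-commands the anaphor within its binding domain → licit binder.
*Priya₄* does not c-command the anaphor → cannot bind it.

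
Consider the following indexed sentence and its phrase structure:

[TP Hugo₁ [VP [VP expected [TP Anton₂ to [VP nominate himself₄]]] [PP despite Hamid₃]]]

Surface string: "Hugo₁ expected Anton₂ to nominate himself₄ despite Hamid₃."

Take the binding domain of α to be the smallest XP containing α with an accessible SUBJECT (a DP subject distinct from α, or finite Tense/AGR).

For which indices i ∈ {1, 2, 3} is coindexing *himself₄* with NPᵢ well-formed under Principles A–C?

{2}

*himself* is an anaphor, so Principle A applies: it must be bound in its binding domain.
Binding domain of *himself₄*: the embedded TP, whose subject is Anton₂.
*Hugo₁* c-commands the anaphor but is outside its binding domain → cannot satisfy Principle A.
*Anton₂* c-commands the anaphor within its binding domain → licit binder.
*Hamid₃* does not c-command the anaphor → cannot bind it.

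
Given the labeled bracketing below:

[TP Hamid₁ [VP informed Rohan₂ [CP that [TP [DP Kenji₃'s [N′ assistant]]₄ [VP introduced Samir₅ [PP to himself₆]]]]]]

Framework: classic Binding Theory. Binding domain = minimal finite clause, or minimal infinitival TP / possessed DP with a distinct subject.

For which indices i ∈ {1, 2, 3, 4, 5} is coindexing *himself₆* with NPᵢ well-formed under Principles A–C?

{4, 5}

*himself* is an anaphor, so Principle A applies: it must be bound in its binding domain.
Binding domain of *himself₆*: the embedded TP, whose subject is [Kenji₃'s assistant]₄.
*Hamid₁* c-commands the anaphor but is outside its binding domain → cannot satisfy Principle A.
*Rohan₂* c-commands the anaphor but is outside its binding domain → cannot satisfy Principle A.
*Kenji₃* does not c-command the anaphor → cannot bind it.
*[Kenji₃'s assistant]₄* c-commands the anaphor within its binding domain → licit binder.
*Samir₅* c-commands the anaphor within its binding domain → licit binder.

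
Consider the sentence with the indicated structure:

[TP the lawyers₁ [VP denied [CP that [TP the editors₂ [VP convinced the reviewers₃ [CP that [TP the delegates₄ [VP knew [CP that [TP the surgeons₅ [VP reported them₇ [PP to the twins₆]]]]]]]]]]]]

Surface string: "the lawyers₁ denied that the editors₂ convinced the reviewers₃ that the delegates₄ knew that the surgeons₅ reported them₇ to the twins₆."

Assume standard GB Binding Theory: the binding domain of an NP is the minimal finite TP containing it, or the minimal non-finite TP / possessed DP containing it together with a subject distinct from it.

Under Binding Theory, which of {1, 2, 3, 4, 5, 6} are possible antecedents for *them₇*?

{1, 2, 3, 4}

*them* is a pronoun, so Principle B applies: it must be free in its binding domain.
Binding domain of *them₇*: the embedded TP, whose subject is the surgeons₅.
*the lawyers₁* c-commands the pronoun but from outside its binding domain, and is not c-commanded by it → coindexation permitted.
*the editors₂* c-commands the pronoun but from outside its binding domain, and is not c-commanded by it → coindexation permitted.
*the reviewers₃* c-commands the pronoun but from outside its binding domain, and is not c-commanded by it → coindexation permitted.
*the delegates₄* c-commands the pronoun but from outside its binding domain, and is not c-commanded by it → coindexation permitted.
*the surgeons₅* c-commands the pronoun within its binding domain → coindexation would violate Principle B.
*the twins₆*: the pronoun c-commands this R-expression → coindexation would violate Principle C on *the twins₆*.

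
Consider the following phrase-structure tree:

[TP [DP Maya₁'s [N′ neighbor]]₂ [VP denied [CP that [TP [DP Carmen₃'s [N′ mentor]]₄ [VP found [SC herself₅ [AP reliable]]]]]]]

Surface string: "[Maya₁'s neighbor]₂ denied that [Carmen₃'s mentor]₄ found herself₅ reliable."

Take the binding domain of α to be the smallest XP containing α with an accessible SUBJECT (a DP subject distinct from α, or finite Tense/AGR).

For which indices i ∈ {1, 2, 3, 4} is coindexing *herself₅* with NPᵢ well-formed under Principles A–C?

*herself* is an anaphor, so Principle A applies: it must be bound in its binding domain.
Binding domain of *herself₅*: the embedded TP, whose subject is [Carmen₃'s mentor]₄.
*Maya₁* does not c-command the anaphor → cannot bind it.
*[Maya₁'s neighbor]₂* c-commands the anaphor but is outside its binding domain → cannot satisfy Principle A.
*Carmen₃* does not c-command the anaphor → cannot bind it.
*[Carmen₃'s mentor]₄* c-commands the anaphor within its binding domain → licit binder.

{4}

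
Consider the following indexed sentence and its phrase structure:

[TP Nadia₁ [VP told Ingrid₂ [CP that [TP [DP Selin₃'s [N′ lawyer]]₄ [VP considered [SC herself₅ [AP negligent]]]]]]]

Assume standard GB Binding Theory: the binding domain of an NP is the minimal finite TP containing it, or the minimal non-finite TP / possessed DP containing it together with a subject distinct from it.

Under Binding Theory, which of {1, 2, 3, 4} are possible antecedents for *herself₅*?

*herself* is an anaphor, so Principle A applies: it must be bound in its binding domain.
Binding domain of *herself₅*: the embedded TP, whose subject is [Selin₃'s lawyer]₄.
*Nadia₁* c-commands the anaphor but is outside its binding domain → cannot satisfy Principle A.
*Ingrid₂* c-commands the anaphor but is outside its binding domain → cannot satisfy Principle A.
*Selin₃* does not c-command the anaphor → cannot bind it.
*[Selin₃'s lawyer]₄* c-commands the anaphor within its binding domain → licit binder.

{4}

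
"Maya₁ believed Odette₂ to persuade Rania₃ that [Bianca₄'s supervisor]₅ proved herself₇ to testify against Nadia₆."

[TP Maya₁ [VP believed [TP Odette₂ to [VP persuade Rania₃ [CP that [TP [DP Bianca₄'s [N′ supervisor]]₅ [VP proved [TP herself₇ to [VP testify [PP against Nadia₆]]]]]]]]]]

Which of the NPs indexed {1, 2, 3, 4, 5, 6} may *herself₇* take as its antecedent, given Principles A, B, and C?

*herself* is an anaphor, so Principle A applies: it must be bound in its binding domain.
Binding domain of *herself₇*: the embedded TP, whose subject is [Bianca₄'s supervisor]₅.
*Maya₁* c-commands the anaphor but is outside its binding domain → cannot satisfy Principle A.
*Odette₂* c-commands the anaphor but is outside its binding domain → cannot satisfy Principle A.
*Rania₃* c-commands the anaphor but is outside its binding domain → cannot satisfy Principle A.
*Bianca₄* does not c-command the anaphor → cannot bind it.
*[Bianca₄'s supervisor]₅* c-commands the anaphor within its binding domain → licit binder.
*Nadia₆* does not c-command the anaphor → cannot bind it.

{5}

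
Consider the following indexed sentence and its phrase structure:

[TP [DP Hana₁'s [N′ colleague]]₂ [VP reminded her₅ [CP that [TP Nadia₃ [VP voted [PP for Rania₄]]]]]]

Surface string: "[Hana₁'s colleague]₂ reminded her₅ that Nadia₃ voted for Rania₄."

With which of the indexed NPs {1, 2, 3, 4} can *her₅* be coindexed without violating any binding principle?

*her* is a pronoun, so Principle B applies: it must be free in its binding domain.
Binding domain of *her₅*: the matrix TP, whose subject is [Hana₁'s colleague]₂.
*Hana₁* and the pronoun do not c-command one another → neither Principle B nor Principle C is at stake; coindexation permitted.
*[Hana₁'s colleague]₂* c-commands the pronoun within its binding domain → coindexation would violate Principle B.
*Nadia₃*: the pronoun c-commands this R-expression → coindexation would violate Principle C on *Nadia₃*.
*Rania₄*: the pronoun c-commands this R-expression → coindexation would violate Principle C on *Rania₄*.

{1}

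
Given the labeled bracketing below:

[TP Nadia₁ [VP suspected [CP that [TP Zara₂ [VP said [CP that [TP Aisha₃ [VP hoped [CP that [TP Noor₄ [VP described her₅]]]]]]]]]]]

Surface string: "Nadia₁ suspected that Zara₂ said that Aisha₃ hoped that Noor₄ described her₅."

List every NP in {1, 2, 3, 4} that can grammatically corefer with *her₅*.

{1, 2, 3}

*her* is a pronoun, so Principle B applies: it must be free in its binding domain.
Binding domain of *her₅*: the embedded TP, whose subject is Noor₄.
*Nadia₁* c-commands the pronoun but from outside its binding domain, and is not c-commanded by it → coindexation permitted.
*Zara₂* c-commands the pronoun but from outside its binding domain, and is not c-commanded by it → coindexation permitted.
*Aisha₃* c-commands the pronoun but from outside its binding domain, and is not c-commanded by it → coindexation permitted.
*Noor₄* c-commands the pronoun within its binding domain → coindexation would violate Principle B.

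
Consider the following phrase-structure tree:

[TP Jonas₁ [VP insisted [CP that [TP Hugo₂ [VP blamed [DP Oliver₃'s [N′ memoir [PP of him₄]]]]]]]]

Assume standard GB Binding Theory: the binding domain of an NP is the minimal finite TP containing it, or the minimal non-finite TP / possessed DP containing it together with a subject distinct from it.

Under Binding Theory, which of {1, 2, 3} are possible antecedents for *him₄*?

{1, 2}

*him* is a pronoun, so Principle B applies: it must be free in its binding domain.
Binding domain of *him₄*: the possessed DP, whose subject is Oliver₃.
*Jonas₁* c-commands the pronoun but from outside its binding domain, and is not c-commanded by it → coindexation permitted.
*Hugo₂* c-commands the pronoun but from outside its binding domain, and is not c-commanded by it → coindexation permitted.
*Oliver₃* c-commands the pronoun within its binding domain → coindexation would violate Principle B.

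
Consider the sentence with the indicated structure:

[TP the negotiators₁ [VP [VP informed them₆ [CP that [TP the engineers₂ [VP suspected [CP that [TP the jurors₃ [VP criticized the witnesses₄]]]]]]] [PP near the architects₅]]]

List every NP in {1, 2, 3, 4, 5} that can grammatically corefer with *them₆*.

{5}

*them* is a pronoun, so Principle B applies: it must be free in its binding domain.
Binding domain of *them₆*: the matrix TP, whose subject is the negotiators₁.
*the negotiators₁* c-commands the pronoun within its binding domain → coindexation would violate Principle B.
*the engineers₂*: the pronoun c-commands this R-expression → coindexation would violate Principle C on *the engineers₂*.
*the jurors₃*: the pronoun c-commands this R-expression → coindexation would violate Principle C on *the jurors₃*.
*the witnesses₄*: the pronoun c-commands this R-expression → coindexation would violate Principle C on *the witnesses₄*.
*the architects₅* and the pronoun do not c-command one another → neither Principle B nor Principle C is at stake; coindexation permitted.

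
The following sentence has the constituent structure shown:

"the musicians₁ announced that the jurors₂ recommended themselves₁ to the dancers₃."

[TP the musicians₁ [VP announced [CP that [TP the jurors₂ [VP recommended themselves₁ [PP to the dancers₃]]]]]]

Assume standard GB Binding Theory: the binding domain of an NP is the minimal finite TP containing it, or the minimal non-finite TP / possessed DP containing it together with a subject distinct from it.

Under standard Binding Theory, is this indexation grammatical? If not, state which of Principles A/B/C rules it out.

Principle A

The two coindexed NPs are *the musicians₁* and *themselves₁*.
*themselves₁* is an anaphor. Principle A requires it to be bound within its binding domain — the embedded TP, whose subject is the jurors₂.
Within that domain it is c-commanded by *the jurors₂*, which does not share its index.
*the musicians₁* does c-command the anaphor, but from outside its binding domain.
The anaphor is unbound in its domain → Principle A violation.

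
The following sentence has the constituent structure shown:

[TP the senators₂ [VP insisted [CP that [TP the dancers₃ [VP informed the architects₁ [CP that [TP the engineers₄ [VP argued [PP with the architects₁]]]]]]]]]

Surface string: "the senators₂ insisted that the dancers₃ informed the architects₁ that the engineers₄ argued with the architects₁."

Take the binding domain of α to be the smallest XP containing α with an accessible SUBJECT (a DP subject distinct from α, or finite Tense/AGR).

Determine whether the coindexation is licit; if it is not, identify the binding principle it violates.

Principle C

The two coindexed NPs are *the architects₁* (the lower occurrence) and *the architects₁* (the higher occurrence).
*the architects₁* (the lower occurrence) is an R-expression. Principle C requires it to be free everywhere.
*the architects₁* (the higher occurrence) c-commands it and carries the same index.
The R-expression is bound → Principle C violation.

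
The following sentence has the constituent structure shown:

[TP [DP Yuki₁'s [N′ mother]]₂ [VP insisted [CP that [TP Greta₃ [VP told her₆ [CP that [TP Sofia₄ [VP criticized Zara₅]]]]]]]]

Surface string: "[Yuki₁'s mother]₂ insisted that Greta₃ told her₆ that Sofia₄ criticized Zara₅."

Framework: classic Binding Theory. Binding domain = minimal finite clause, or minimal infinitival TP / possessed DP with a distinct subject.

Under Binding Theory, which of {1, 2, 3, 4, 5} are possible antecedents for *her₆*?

*her* is a pronoun, so Principle B applies: it must be free in its binding domain.
Binding domain of *her₆*: the embedded TP, whose subject is Greta₃.
*Yuki₁* and the pronoun do not c-command one another → neither Principle B nor Principle C is at stake; coindexation permitted.
*[Yuki₁'s mother]₂* c-commands the pronoun but from outside its binding domain, and is not c-commanded by it → coindexation permitted.
*Greta₃* c-commands the pronoun within its binding domain → coindexation would violate Principle B.
*Sofia₄*: the pronoun c-commands this R-expression → coindexation would violate Principle C on *Sofia₄*.
*Zara₅*: the pronoun c-commands this R-expression → coindexation would violate Principle C on *Zara₅*.

{1, 2}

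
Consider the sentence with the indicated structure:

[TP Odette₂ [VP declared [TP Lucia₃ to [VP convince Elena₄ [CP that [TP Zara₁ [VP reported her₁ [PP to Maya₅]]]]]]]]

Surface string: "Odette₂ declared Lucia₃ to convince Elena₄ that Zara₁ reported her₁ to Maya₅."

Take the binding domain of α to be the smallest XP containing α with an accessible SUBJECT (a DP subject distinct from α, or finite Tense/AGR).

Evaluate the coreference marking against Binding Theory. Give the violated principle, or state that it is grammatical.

Principle B

The two coindexed NPs are *Zara₁* and *her₁*.
*her₁* is a pronoun. Its binding domain is the embedded TP, whose subject is Zara₁.
*Zara₁* c-commands it within that domain and carries the same index.
The pronoun is locally bound → Principle B violation.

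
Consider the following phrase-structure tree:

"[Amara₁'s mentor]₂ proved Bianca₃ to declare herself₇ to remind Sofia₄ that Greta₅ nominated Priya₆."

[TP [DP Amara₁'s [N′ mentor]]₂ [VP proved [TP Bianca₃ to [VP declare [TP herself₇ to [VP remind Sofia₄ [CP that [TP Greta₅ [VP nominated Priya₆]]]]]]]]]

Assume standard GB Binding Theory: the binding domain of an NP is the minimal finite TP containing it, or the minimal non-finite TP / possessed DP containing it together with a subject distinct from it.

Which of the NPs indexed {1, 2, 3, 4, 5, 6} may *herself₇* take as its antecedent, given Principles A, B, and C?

*herself* is an anaphor, so Principle A applies: it must be bound in its binding domain.
Binding domain of *herself₇*: the embedded TP, whose subject is Bianca₃.
*Amara₁* does not c-command the anaphor → cannot bind it.
*[Amara₁'s mentor]₂* c-commands the anaphor but is outside its binding domain → cannot satisfy Principle A.
*Bianca₃* c-commands the anaphor within its binding domain → licit binder.
*Sofia₄* does not c-command the anaphor → cannot bind it.
*Greta₅* does not c-command the anaphor → cannot bind it.
*Priya₆* does not c-command the anaphor → cannot bind it.

{3}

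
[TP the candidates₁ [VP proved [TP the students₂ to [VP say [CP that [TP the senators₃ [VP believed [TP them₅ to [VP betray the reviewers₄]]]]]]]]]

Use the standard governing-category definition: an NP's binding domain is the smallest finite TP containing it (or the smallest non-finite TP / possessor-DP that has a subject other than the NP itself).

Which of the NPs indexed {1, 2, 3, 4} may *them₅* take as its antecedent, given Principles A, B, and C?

{1, 2}

*them* is a pronoun, so Principle B applies: it must be free in its binding domain.
Binding domain of *them₅*: the embedded TP, whose subject is the senators₃.
*the candidates₁* c-commands the pronoun but from outside its binding domain, and is not c-commanded by it → coindexation permitted.
*the students₂* c-commands the pronoun but from outside its binding domain, and is not c-commanded by it → coindexation permitted.
*the senators₃* c-commands the pronoun within its binding domain → coindexation would violate Principle B.
*the reviewers₄*: the pronoun c-commands this R-expression → coindexation would violate Principle C on *the reviewers₄*.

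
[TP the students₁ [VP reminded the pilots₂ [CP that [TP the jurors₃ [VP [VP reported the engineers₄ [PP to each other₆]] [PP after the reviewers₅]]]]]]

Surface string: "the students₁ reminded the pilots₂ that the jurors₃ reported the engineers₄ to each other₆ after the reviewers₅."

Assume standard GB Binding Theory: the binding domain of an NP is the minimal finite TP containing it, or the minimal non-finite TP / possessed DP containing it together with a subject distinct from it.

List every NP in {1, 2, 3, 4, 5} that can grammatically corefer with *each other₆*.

{3, 4}

*each other* is an anaphor, so Principle A applies: it must be bound in its binding domain.
Binding domain of *each other₆*: the embedded TP, whose subject is the jurors₃.
*the students₁* c-commands the anaphor but is outside its binding domain → cannot satisfy Principle A.
*the pilots₂* c-commands the anaphor but is outside its binding domain → cannot satisfy Principle A.
*the jurors₃* c-commands the anaphor within its binding domain → licit binder.
*the engineers₄* c-commands the anaphor within its binding domain → licit binder.
*the reviewers₅* does not c-command the anaphor → cannot bind it.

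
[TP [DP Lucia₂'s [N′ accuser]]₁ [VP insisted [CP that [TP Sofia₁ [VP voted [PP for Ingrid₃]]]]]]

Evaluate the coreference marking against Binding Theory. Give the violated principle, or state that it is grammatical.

The two coindexed NPs are *[Lucia₂'s accuser]₁* and *Sofia₁*.
*Sofia₁* is an R-expression. Principle C requires it to be free everywhere.
*[Lucia₂'s accuser]₁* c-commands it and carries the same index.
The R-expression is bound → Principle C violation.

Principle C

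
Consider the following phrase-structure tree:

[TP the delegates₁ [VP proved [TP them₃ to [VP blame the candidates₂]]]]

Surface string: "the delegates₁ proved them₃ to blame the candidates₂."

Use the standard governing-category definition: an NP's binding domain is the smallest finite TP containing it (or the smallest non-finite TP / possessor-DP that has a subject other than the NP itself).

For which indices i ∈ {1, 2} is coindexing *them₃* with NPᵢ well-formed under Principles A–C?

none

*them* is a pronoun, so Principle B applies: it must be free in its binding domain.
Binding domain of *them₃*: the matrix TP, whose subject is the delegates₁.
*the delegates₁* c-commands the pronoun within its binding domain → coindexation would violate Principle B.
*the candidates₂*: the pronoun c-commands this R-expression → coindexation would violate Principle C on *the candidates₂*.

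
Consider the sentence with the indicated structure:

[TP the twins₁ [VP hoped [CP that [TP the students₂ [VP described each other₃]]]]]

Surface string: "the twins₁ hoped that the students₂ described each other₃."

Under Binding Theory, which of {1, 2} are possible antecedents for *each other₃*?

{2}

*each other* is an anaphor, so Principle A applies: it must be bound in its binding domain.
Binding domain of *each other₃*: the embedded TP, whose subject is the students₂.
*the twins₁* c-commands the anaphor but is outside its binding domain → cannot satisfy Principle A.
*the students₂* c-commands the anaphor within its binding domain → licit binder.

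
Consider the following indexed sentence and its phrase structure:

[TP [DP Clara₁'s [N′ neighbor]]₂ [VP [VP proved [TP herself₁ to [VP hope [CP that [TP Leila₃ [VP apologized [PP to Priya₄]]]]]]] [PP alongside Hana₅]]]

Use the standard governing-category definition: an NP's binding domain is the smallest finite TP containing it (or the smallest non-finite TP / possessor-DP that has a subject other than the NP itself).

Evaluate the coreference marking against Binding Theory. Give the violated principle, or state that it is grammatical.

Principle A

The two coindexed NPs are *Clara₁* and *herself₁*.
*herself₁* is an anaphor. Principle A requires it to be bound within its binding domain — the matrix TP, whose subject is [Clara₁'s neighbor]₂.
Within that domain it is c-commanded by *[Clara₁'s neighbor]₂*, which does not share its index.
*Clara₁* does not c-command the anaphor at all.
The anaphor is unbound in its domain → Principle A violation.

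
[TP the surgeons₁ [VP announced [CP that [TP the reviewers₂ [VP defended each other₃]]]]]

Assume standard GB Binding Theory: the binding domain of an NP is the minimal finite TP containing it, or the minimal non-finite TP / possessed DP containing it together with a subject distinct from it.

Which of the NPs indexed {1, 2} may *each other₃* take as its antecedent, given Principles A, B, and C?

{2}

*each other* is an anaphor, so Principle A applies: it must be bound in its binding domain.
Binding domain of *each other₃*: the embedded TP, whose subject is the reviewers₂.
*the surgeons₁* c-commands the anaphor but is outside its binding domain → cannot satisfy Principle A.
*the reviewers₂* c-commands the anaphor within its binding domain → licit binder.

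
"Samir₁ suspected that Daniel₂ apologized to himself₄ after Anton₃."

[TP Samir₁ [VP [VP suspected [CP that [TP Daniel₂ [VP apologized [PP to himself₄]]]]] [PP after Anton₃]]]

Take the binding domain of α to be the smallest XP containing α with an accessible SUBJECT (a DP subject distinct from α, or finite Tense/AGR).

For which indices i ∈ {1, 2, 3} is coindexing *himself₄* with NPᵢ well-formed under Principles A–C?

*himself* is an anaphor, so Principle A applies: it must be bound in its binding domain.
Binding domain of *himself₄*: the embedded TP, whose subject is Daniel₂.
*Samir₁* c-commands the anaphor but is outside its binding domain → cannot satisfy Principle A.
*Daniel₂* c-commands the anaphor within its binding domain → licit binder.
*Anton₃* does not c-command the anaphor → cannot bind it.

{2}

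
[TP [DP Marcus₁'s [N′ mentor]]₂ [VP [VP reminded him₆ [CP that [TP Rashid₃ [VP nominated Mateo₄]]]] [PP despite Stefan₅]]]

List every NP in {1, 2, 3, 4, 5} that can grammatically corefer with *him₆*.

*him* is a pronoun, so Principle B applies: it must be free in its binding domain.
Binding domain of *him₆*: the matrix TP, whose subject is [Marcus₁'s mentor]₂.
*Marcus₁* and the pronoun do not c-command one another → neither Principle B nor Principle C is at stake; coindexation permitted.
*[Marcus₁'s mentor]₂* c-commands the pronoun within its binding domain → coindexation would violate Principle B.
*Rashid₃*: the pronoun c-commands this R-expression → coindexation would violate Principle C on *Rashid₃*.
*Mateo₄*: the pronoun c-commands this R-expression → coindexation would violate Principle C on *Mateo₄*.
*Stefan₅* and the pronoun do not c-command one another → neither Principle B nor Principle C is at stake; coindexation permitted.

{1, 5}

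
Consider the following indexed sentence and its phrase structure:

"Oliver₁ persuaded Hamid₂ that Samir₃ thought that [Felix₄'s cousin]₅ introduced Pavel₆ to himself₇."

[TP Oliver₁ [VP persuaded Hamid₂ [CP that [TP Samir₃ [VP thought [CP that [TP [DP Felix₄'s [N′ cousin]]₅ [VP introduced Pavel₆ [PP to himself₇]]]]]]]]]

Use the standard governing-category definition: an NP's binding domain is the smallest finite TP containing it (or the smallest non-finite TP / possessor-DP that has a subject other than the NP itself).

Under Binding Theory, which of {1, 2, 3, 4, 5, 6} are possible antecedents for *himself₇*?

{5, 6}

*himself* is an anaphor, so Principle A applies: it must be bound in its binding domain.
Binding domain of *himself₇*: the embedded TP, whose subject is [Felix₄'s cousin]₅.
*Oliver₁* c-commands the anaphor but is outside its binding domain → cannot satisfy Principle A.
*Hamid₂* c-commands the anaphor but is outside its binding domain → cannot satisfy Principle A.
*Samir₃* c-commands the anaphor but is outside its binding domain → cannot satisfy Principle A.
*Felix₄* does not c-command the anaphor → cannot bind it.
*[Felix₄'s cousin]₅* c-commands the anaphor within its binding domain → licit binder.
*Pavel₆* c-commands the anaphor within its binding domain → licit binder.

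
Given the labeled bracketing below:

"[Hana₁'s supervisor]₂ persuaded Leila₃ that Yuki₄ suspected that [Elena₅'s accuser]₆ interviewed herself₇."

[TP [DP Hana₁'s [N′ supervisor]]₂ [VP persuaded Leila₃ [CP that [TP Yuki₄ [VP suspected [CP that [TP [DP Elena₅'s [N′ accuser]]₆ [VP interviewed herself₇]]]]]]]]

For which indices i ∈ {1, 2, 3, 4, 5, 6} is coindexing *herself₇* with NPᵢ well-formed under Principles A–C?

{6}

*herself* is an anaphor, so Principle A applies: it must be bound in its binding domain.
Binding domain of *herself₇*: the embedded TP, whose subject is [Elena₅'s accuser]₆.
*Hana₁* does not c-command the anaphor → cannot bind it.
*[Hana₁'s supervisor]₂* c-commands the anaphor but is outside its binding domain → cannot satisfy Principle A.
*Leila₃* c-commands the anaphor but is outside its binding domain → cannot satisfy Principle A.
*Yuki₄* c-commands the anaphor but is outside its binding domain → cannot satisfy Principle A.
*Elena₅* does not c-command the anaphor → cannot bind it.
*[Elena₅'s accuser]₆* c-commands the anaphor within its binding domain → licit binder.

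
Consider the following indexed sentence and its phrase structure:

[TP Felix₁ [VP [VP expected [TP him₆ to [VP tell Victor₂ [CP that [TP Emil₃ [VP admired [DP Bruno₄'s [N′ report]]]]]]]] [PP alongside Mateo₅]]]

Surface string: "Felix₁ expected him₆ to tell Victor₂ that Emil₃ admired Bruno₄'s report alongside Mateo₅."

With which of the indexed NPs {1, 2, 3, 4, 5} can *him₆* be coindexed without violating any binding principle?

*him* is a pronoun, so Principle B applies: it must be free in its binding domain.
Binding domain of *him₆*: the matrix TP, whose subject is Felix₁.
*Felix₁* c-commands the pronoun within its binding domain → coindexation would violate Principle B.
*Victor₂*: the pronoun c-commands this R-expression → coindexation would violate Principle C on *Victor₂*.
*Emil₃*: the pronoun c-commands this R-expression → coindexation would violate Principle C on *Emil₃*.
*Bruno₄*: the pronoun c-commands this R-expression → coindexation would violate Principle C on *Bruno₄*.
*Mateo₅* and the pronoun do not c-command one another → neither Principle B nor Principle C is at stake; coindexation permitted.

{5}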